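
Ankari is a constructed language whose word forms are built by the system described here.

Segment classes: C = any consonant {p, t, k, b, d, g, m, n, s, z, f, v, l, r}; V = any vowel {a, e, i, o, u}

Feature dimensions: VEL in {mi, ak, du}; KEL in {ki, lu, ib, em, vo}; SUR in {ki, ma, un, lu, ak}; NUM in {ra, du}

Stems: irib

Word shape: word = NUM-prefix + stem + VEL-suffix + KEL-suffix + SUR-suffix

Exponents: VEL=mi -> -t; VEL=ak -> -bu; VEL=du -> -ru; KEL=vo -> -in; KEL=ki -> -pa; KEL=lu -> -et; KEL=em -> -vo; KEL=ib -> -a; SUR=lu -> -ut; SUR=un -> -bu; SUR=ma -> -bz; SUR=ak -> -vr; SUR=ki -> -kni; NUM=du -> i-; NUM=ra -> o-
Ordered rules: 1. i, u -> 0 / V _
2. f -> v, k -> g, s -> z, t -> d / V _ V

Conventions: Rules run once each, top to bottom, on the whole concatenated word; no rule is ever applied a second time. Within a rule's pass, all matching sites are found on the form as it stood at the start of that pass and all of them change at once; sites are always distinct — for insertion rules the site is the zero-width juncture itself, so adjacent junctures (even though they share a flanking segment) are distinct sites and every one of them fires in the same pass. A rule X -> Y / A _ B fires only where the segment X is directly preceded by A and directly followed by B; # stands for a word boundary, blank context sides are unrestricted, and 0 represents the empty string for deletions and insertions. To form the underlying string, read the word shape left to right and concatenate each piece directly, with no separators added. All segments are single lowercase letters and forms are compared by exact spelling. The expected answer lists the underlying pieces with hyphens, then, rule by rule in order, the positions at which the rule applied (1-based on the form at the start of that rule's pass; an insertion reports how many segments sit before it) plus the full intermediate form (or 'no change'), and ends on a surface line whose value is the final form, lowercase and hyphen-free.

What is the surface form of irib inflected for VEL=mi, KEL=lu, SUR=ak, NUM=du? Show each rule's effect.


underlying: i-irib-t-et-vr
1. i, u -> 0 / V _: fires at position(s) 2: iribtetvr
2. f -> v, k -> g, s -> z, t -> d / V _ V: no change
surface: iribtetvr


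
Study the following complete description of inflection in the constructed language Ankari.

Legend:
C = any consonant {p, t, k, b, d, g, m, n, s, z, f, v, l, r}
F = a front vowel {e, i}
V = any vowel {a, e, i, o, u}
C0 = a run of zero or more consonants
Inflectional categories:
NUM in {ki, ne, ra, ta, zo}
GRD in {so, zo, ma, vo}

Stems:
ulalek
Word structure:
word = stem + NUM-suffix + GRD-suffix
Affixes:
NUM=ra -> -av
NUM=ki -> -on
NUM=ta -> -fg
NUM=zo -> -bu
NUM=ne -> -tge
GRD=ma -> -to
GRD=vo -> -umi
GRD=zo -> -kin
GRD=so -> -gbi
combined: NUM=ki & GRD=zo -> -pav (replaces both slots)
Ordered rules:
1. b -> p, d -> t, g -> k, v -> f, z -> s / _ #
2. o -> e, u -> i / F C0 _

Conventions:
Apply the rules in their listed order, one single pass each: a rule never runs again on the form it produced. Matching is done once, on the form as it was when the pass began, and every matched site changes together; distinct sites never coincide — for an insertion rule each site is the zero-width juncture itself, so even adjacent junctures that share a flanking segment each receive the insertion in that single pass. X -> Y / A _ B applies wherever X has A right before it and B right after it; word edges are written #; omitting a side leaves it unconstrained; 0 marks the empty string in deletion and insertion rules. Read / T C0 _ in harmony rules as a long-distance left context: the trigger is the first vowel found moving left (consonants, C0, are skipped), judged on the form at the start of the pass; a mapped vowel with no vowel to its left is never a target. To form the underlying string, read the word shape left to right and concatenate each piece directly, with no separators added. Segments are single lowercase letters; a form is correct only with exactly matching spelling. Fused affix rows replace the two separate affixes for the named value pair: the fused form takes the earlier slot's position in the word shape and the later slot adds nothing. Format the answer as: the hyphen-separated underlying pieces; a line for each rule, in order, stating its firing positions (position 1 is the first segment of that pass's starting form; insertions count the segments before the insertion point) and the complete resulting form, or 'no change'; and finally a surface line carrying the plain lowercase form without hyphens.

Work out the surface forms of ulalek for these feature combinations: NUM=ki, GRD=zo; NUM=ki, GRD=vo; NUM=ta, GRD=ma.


cell NUM=ki, GRD=zo:
underlying: ulalek-pav
1. b -> p, d -> t, g -> k, v -> f, z -> s / _ #: fires at position(s) 9: ulalekpaf
2. o -> e, u -> i / F C0 _: no change
surface: ulalekpaf

cell NUM=ki, GRD=vo:
underlying: ulalek-on-umi
1. b -> p, d -> t, g -> k, v -> f, z -> s / _ #: no change
2. o -> e, u -> i / F C0 _: fires at position(s) 7: ulalekenumi
surface: ulalekenumi

cell NUM=ta, GRD=ma:
underlying: ulalek-fg-to
1. b -> p, d -> t, g -> k, v -> f, z -> s / _ #: no change
2. o -> e, u -> i / F C0 _: fires at position(s) 10: ulalekfgte
surface: ulalekfgte


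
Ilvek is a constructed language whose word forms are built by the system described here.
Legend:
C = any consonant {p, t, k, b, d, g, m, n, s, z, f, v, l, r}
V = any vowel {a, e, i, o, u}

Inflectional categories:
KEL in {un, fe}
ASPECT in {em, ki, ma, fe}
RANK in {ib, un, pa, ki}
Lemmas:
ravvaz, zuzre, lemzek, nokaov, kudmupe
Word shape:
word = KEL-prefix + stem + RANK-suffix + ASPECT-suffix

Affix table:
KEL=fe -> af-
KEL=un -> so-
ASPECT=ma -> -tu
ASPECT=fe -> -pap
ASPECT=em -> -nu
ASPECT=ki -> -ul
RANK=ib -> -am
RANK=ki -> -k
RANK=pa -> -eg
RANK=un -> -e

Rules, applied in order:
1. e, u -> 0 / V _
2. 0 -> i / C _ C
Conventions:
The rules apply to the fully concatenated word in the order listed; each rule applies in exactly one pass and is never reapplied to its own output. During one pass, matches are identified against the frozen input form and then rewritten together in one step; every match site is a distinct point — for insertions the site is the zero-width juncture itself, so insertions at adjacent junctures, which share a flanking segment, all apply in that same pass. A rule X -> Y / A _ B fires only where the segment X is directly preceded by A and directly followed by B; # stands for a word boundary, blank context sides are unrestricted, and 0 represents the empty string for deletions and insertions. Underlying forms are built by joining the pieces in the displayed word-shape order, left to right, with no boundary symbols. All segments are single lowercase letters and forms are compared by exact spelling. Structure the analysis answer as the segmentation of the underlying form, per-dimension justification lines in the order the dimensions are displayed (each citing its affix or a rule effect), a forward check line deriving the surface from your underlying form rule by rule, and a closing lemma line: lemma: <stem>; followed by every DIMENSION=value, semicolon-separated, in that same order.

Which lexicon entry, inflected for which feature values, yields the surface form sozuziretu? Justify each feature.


underlying: so-zuzre-e-tu
KEL=un - signalled by the affix so-
ASPECT=ma - signalled by the affix -tu
RANK=un - signalled by the affix -e
check: sozuzreetu -> sozuzretu -> sozuziretu
lemma: zuzre; KEL=un; ASPECT=ma; RANK=un


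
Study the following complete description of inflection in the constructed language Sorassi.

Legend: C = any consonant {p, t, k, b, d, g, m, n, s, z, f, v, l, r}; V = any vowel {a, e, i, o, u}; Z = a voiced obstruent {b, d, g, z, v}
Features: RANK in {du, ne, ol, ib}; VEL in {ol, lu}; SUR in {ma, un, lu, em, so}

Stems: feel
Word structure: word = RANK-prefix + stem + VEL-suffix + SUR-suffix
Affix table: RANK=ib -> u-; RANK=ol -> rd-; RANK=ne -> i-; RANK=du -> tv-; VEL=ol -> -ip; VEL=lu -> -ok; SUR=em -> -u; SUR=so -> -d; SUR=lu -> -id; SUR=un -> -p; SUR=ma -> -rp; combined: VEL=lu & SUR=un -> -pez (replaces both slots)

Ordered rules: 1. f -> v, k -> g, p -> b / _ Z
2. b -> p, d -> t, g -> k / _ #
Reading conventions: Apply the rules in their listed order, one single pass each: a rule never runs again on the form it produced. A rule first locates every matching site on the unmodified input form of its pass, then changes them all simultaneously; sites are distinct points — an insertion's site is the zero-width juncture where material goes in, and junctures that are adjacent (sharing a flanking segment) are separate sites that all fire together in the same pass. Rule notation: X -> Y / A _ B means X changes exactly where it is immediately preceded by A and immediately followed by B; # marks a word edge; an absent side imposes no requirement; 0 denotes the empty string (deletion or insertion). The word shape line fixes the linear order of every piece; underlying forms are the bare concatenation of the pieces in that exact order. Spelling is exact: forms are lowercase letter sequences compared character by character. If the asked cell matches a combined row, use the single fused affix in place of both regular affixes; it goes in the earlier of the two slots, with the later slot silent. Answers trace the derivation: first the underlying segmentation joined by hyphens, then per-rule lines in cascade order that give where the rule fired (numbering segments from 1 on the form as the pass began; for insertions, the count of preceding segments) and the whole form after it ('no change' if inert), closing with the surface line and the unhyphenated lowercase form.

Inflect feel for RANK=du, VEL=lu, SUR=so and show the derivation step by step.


underlying: tv-feel-ok-d
1. f -> v, k -> g, p -> b / _ Z: fires at position(s) 8: tvfeelogd
2. b -> p, d -> t, g -> k / _ #: fires at position(s) 9: tvfeelogt
surface: tvfeelogt


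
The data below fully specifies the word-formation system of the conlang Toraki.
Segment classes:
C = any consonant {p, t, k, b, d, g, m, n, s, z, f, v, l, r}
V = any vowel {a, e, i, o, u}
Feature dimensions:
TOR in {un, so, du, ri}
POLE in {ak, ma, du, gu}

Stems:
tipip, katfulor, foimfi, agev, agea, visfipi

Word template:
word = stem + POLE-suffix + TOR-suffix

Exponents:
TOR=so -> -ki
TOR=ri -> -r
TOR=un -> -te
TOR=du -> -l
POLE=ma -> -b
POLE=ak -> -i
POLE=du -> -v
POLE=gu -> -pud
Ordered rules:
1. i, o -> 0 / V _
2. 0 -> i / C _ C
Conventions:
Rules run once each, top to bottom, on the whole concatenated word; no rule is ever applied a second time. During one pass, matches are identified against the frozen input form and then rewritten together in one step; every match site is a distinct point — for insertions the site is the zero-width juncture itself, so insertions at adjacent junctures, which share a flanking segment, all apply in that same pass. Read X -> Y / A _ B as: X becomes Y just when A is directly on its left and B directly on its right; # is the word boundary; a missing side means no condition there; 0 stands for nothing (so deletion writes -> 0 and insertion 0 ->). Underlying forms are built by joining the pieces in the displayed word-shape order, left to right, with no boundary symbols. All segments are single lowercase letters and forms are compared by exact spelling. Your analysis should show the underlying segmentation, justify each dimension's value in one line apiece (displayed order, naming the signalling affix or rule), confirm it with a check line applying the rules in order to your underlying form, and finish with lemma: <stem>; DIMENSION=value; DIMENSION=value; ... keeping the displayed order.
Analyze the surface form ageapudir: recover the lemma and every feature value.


underlying: agea-pud-r
TOR=ri - signalled by the affix -r
POLE=gu - signalled by the affix -pud
check: ageapudr -> ageapudr -> ageapudir
lemma: agea; TOR=ri; POLE=gu


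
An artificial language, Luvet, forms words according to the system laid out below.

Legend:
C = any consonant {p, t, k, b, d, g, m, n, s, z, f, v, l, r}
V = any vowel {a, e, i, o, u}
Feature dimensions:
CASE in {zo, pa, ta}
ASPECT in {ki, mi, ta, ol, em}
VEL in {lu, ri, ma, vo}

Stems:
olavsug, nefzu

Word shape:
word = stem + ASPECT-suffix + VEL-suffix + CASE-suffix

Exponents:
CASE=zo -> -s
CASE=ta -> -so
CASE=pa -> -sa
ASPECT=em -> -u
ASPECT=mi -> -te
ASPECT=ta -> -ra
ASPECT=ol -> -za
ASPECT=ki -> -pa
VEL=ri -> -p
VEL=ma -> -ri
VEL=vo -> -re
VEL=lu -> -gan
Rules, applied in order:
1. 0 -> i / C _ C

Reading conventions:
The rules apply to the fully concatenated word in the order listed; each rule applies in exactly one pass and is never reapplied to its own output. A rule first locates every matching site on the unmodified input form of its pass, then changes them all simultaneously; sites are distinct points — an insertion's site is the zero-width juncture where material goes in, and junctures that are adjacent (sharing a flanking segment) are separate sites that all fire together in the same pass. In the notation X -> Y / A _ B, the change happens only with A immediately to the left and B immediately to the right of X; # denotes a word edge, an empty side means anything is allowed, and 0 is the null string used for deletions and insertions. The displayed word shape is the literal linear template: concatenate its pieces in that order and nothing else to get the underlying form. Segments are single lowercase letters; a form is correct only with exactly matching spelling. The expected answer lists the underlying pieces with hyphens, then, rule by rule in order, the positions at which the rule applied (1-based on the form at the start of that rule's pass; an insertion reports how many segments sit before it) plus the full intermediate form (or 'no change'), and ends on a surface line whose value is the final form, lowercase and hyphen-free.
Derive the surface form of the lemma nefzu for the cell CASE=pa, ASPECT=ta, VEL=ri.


underlying: nefzu-ra-p-sa
1. 0 -> i / C _ C: inserts after position(s) 3, 8: nefizurapisa
surface: nefizurapisa


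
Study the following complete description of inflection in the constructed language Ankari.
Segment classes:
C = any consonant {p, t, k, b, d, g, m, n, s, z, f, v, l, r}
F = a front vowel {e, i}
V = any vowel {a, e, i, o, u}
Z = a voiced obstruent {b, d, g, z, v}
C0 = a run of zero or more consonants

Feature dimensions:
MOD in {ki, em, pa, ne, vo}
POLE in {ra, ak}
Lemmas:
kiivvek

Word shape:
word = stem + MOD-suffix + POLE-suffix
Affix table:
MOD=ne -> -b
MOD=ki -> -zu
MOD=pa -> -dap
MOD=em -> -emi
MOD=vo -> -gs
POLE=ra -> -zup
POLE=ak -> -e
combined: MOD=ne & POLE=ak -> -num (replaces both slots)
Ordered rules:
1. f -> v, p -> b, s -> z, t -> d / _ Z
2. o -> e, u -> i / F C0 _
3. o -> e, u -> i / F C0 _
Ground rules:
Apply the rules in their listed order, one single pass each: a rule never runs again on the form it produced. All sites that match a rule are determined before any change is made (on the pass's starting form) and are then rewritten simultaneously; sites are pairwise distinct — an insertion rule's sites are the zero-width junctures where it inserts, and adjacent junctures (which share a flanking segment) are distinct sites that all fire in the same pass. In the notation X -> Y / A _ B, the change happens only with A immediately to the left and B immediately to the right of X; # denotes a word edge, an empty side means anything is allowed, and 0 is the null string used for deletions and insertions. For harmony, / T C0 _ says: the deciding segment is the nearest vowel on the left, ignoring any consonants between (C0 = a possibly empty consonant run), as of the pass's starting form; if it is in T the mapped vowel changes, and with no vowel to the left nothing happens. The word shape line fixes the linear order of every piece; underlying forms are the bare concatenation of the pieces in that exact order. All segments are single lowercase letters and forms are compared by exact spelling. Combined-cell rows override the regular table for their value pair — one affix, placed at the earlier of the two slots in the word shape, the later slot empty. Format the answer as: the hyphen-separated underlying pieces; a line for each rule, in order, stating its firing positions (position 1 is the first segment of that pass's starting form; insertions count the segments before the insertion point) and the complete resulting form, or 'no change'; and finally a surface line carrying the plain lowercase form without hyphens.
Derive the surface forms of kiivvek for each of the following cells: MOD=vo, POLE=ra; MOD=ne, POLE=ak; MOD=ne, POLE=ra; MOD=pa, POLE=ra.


cell MOD=vo, POLE=ra:
underlying: kiivvek-gs-zup
1. f -> v, p -> b, s -> z, t -> d / _ Z: fires at position(s) 9: kiivvekgzzup
2. o -> e, u -> i / F C0 _: fires at position(s) 11: kiivvekgzzip
3. o -> e, u -> i / F C0 _: no change
surface: kiivvekgzzip

cell MOD=ne, POLE=ak:
underlying: kiivvek-num
1. f -> v, p -> b, s -> z, t -> d / _ Z: no change
2. o -> e, u -> i / F C0 _: fires at position(s) 9: kiivveknim
3. o -> e, u -> i / F C0 _: no change
surface: kiivveknim

cell MOD=ne, POLE=ra:
underlying: kiivvek-b-zup
1. f -> v, p -> b, s -> z, t -> d / _ Z: no change
2. o -> e, u -> i / F C0 _: fires at position(s) 10: kiivvekbzip
3. o -> e, u -> i / F C0 _: no change
surface: kiivvekbzip

cell MOD=pa, POLE=ra:
underlying: kiivvek-dap-zup
1. f -> v, p -> b, s -> z, t -> d / _ Z: fires at position(s) 10: kiivvekdabzup
2. o -> e, u -> i / F C0 _: no change
3. o -> e, u -> i / F C0 _: no change
surface: kiivvekdabzup


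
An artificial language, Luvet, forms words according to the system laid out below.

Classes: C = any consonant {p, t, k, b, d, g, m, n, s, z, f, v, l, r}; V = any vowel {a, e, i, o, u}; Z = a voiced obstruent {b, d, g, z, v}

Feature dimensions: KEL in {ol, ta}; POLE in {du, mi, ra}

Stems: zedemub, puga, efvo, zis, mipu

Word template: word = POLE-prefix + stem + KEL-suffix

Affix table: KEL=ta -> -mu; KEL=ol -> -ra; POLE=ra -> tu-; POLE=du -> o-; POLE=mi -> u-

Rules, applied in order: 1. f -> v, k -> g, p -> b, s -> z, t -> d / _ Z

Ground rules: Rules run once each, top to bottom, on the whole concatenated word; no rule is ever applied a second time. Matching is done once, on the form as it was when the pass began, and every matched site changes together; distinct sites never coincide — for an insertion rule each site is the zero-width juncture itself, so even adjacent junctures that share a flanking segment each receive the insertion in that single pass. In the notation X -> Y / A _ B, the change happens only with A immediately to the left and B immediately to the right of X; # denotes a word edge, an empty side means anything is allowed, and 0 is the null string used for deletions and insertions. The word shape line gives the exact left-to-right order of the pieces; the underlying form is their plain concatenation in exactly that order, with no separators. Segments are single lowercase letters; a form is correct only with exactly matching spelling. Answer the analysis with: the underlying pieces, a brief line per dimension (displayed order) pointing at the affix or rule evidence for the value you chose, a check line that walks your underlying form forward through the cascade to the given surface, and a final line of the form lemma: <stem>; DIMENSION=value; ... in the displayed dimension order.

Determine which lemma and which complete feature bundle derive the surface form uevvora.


underlying: u-efvo-ra
KEL=ol - signalled by the affix -ra
POLE=mi - signalled by the affix u-
check: uefvora -> uevvora
lemma: efvo; KEL=ol; POLE=mi


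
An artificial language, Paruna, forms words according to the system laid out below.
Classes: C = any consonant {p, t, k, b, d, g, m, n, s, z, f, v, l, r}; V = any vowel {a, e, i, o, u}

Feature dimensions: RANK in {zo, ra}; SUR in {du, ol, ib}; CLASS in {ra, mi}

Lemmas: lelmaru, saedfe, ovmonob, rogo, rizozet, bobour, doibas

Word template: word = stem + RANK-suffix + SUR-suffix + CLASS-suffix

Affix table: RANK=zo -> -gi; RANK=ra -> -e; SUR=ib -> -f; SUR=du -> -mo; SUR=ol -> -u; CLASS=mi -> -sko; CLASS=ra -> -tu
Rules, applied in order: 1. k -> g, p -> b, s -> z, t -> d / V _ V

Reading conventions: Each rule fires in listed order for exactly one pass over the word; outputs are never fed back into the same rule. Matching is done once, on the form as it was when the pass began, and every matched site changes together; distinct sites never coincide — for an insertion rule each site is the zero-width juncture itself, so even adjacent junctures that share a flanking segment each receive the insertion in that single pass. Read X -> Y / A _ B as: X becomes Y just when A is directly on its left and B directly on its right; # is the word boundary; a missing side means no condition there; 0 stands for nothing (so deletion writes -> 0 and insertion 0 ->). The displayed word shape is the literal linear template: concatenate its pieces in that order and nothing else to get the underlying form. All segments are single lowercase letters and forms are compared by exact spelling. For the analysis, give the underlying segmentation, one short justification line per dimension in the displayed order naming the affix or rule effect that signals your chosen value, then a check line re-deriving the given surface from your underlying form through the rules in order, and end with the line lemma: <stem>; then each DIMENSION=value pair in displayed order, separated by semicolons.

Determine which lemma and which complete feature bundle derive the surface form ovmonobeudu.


underlying: ovmonob-e-u-tu
RANK=ra - signalled by the affix -e
SUR=ol - signalled by the affix -u
CLASS=ra - signalled by the affix -tu
check: ovmonobeutu -> ovmonobeudu
lemma: ovmonob; RANK=ra; SUR=ol; CLASS=ra


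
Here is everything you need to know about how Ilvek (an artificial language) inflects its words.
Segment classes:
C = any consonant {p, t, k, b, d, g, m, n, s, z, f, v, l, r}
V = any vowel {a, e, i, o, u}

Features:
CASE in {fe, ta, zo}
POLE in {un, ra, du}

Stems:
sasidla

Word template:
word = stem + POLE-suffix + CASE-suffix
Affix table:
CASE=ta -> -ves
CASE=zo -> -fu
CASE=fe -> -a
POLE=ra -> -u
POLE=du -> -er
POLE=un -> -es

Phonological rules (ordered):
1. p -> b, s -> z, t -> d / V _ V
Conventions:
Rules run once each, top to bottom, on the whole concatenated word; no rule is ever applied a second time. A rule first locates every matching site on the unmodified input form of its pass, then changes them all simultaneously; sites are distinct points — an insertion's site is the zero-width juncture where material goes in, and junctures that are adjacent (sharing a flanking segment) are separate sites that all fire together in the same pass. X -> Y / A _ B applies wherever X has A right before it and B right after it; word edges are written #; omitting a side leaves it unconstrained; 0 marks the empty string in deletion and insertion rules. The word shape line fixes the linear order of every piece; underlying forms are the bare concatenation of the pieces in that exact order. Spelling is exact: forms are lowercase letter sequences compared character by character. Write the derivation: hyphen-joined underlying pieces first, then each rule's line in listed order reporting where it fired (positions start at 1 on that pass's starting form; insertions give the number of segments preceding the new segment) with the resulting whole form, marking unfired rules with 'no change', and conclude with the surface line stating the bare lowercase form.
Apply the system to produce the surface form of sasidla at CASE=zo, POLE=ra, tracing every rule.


underlying: sasidla-u-fu
1. p -> b, s -> z, t -> d / V _ V: fires at position(s) 3: sazidlaufu
surface: sazidlaufu


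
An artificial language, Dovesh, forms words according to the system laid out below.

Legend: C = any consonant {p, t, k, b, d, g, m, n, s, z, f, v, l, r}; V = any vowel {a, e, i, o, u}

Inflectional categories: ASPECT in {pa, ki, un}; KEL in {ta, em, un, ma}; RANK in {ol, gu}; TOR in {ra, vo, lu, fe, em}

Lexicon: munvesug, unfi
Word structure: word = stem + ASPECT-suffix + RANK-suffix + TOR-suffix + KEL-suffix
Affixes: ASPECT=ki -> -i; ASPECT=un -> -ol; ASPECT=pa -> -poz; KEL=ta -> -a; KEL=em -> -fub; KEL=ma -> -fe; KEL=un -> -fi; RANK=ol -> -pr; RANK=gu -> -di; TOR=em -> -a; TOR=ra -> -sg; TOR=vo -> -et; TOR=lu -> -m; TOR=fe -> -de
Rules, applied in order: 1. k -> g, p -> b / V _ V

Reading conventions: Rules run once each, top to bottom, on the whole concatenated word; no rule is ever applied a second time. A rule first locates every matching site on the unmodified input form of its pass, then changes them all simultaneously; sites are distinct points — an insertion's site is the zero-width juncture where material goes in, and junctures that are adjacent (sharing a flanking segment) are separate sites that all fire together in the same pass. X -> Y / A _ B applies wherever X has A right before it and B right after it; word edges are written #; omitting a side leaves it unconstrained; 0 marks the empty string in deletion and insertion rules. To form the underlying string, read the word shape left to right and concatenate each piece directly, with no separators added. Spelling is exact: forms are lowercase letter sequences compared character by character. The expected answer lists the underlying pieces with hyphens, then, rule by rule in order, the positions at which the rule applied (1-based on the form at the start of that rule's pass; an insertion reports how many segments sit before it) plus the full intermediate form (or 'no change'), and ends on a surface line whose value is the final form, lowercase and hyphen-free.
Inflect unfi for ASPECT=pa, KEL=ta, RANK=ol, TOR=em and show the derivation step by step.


underlying: unfi-poz-pr-a-a
1. k -> g, p -> b / V _ V: fires at position(s) 5: unfibozpraa
surface: unfibozpraa


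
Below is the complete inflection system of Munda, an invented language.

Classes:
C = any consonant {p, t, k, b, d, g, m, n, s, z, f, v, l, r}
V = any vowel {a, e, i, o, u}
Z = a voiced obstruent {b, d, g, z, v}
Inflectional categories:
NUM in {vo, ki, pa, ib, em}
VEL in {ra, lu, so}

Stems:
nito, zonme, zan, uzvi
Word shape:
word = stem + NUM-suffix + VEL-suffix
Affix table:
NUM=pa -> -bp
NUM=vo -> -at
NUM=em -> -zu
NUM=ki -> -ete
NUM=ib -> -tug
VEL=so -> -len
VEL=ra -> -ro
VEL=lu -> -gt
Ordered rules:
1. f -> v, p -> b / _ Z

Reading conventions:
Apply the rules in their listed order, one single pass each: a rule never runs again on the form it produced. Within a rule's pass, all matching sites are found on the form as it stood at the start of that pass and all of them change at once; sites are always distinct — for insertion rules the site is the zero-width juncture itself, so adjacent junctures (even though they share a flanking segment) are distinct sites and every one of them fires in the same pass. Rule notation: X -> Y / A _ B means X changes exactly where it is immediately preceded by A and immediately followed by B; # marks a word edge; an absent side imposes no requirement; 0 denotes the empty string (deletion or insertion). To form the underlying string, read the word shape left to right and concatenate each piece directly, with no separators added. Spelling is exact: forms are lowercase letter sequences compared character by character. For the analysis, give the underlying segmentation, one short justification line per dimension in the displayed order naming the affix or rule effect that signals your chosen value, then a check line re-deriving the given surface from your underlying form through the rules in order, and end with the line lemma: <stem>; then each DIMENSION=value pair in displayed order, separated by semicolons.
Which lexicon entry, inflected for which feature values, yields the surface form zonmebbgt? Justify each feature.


underlying: zonme-bp-gt
NUM=pa - signalled by the affix -bp
VEL=lu - signalled by the affix -gt
check: zonmebpgt -> zonmebbgt
lemma: zonme; NUM=pa; VEL=lu


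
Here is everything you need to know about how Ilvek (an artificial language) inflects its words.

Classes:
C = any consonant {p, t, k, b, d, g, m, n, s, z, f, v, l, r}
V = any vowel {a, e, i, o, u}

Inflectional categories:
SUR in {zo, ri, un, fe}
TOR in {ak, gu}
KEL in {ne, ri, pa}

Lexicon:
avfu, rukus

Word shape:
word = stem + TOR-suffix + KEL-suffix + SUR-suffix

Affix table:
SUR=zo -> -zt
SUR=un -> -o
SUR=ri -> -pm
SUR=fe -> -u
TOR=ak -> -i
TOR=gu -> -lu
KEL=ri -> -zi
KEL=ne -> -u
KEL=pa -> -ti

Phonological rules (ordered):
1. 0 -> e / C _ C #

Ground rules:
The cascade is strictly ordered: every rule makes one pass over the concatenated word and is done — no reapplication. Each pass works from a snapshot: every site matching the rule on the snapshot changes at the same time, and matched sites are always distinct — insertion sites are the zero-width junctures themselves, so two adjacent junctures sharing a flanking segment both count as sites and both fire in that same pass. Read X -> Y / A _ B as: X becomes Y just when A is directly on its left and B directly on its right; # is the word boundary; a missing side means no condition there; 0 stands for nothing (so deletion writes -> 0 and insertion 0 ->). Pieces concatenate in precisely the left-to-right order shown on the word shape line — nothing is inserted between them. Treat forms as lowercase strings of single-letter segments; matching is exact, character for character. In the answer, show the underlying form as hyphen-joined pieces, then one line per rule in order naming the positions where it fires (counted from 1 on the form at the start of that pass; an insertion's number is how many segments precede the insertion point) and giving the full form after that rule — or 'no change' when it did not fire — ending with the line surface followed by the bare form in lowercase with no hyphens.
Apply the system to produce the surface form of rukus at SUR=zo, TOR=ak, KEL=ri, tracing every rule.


underlying: rukus-i-zi-zt
1. 0 -> e / C _ C #: inserts after position(s) 9: rukusizizet
surface: rukusizizet


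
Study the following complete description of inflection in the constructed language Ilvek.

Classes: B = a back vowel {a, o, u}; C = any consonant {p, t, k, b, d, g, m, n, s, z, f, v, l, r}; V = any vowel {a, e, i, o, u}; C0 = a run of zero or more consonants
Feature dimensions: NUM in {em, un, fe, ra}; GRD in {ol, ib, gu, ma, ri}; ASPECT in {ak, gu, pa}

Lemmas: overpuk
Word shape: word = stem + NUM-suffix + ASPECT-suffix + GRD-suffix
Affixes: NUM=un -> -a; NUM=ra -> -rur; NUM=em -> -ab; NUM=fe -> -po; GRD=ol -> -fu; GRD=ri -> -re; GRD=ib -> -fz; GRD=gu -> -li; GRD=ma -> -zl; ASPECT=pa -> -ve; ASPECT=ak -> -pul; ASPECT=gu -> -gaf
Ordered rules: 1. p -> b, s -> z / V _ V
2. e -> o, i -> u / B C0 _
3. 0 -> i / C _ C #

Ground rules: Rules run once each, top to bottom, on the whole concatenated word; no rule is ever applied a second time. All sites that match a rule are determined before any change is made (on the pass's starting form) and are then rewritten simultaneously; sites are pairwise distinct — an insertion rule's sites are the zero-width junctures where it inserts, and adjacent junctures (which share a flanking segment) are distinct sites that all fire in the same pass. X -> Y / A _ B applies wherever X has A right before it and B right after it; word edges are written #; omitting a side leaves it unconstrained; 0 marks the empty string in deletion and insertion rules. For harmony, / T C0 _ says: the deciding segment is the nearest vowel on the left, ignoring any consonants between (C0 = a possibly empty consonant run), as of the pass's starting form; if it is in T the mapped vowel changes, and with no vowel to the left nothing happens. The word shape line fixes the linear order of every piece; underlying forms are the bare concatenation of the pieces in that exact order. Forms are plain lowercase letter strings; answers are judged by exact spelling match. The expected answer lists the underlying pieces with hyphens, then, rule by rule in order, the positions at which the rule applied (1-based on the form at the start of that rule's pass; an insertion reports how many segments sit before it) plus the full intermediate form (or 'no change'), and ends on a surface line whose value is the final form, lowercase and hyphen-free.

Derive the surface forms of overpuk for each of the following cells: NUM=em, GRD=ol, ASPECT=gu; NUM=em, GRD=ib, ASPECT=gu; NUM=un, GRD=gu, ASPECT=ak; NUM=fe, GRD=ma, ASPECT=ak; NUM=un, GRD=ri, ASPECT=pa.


cell NUM=em, GRD=ol, ASPECT=gu:
underlying: overpuk-ab-gaf-fu
1. p -> b, s -> z / V _ V: no change
2. e -> o, i -> u / B C0 _: fires at position(s) 3: ovorpukabgaffu
3. 0 -> i / C _ C #: no change
surface: ovorpukabgaffu

cell NUM=em, GRD=ib, ASPECT=gu:
underlying: overpuk-ab-gaf-fz
1. p -> b, s -> z / V _ V: no change
2. e -> o, i -> u / B C0 _: fires at position(s) 3: ovorpukabgaffz
3. 0 -> i / C _ C #: inserts after position(s) 13: ovorpukabgaffiz
surface: ovorpukabgaffiz

cell NUM=un, GRD=gu, ASPECT=ak:
underlying: overpuk-a-pul-li
1. p -> b, s -> z / V _ V: fires at position(s) 9: overpukabulli
2. e -> o, i -> u / B C0 _: fires at position(s) 3, 13: ovorpukabullu
3. 0 -> i / C _ C #: no change
surface: ovorpukabullu

cell NUM=fe, GRD=ma, ASPECT=ak:
underlying: overpuk-po-pul-zl
1. p -> b, s -> z / V _ V: fires at position(s) 10: overpukpobulzl
2. e -> o, i -> u / B C0 _: fires at position(s) 3: ovorpukpobulzl
3. 0 -> i / C _ C #: inserts after position(s) 13: ovorpukpobulzil
surface: ovorpukpobulzil

cell NUM=un, GRD=ri, ASPECT=pa:
underlying: overpuk-a-ve-re
1. p -> b, s -> z / V _ V: no change
2. e -> o, i -> u / B C0 _: fires at position(s) 3, 10: ovorpukavore
3. 0 -> i / C _ C #: no change
surface: ovorpukavore


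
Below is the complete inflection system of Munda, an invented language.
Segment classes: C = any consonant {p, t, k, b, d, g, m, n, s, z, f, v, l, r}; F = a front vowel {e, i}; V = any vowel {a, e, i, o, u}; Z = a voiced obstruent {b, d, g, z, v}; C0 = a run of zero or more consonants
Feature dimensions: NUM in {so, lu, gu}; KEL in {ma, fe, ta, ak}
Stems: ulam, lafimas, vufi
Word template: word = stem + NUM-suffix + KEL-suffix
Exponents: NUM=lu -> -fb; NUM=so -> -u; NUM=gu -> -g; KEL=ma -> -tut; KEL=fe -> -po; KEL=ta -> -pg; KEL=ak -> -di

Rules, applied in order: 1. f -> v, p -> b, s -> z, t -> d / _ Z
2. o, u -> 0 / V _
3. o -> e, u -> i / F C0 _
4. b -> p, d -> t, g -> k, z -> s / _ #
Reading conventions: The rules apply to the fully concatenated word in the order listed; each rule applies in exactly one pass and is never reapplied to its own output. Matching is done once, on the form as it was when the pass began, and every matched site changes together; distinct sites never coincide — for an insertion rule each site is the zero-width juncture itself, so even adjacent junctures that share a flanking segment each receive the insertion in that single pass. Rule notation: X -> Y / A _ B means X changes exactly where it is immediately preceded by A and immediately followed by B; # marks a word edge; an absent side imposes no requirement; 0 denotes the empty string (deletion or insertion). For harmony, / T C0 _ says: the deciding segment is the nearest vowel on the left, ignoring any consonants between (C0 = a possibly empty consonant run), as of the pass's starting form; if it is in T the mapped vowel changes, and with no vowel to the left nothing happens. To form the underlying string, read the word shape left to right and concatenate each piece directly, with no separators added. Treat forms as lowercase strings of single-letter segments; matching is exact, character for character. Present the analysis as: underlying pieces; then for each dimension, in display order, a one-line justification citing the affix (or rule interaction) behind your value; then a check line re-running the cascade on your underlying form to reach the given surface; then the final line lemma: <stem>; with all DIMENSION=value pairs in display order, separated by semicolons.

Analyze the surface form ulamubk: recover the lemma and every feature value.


underlying: ulam-u-pg
NUM=so - signalled by the affix -u
KEL=ta - signalled by the affix -pg
check: ulamupg -> ulamubg -> ulamubg -> ulamubg -> ulamubk
lemma: ulam; NUM=so; KEL=ta


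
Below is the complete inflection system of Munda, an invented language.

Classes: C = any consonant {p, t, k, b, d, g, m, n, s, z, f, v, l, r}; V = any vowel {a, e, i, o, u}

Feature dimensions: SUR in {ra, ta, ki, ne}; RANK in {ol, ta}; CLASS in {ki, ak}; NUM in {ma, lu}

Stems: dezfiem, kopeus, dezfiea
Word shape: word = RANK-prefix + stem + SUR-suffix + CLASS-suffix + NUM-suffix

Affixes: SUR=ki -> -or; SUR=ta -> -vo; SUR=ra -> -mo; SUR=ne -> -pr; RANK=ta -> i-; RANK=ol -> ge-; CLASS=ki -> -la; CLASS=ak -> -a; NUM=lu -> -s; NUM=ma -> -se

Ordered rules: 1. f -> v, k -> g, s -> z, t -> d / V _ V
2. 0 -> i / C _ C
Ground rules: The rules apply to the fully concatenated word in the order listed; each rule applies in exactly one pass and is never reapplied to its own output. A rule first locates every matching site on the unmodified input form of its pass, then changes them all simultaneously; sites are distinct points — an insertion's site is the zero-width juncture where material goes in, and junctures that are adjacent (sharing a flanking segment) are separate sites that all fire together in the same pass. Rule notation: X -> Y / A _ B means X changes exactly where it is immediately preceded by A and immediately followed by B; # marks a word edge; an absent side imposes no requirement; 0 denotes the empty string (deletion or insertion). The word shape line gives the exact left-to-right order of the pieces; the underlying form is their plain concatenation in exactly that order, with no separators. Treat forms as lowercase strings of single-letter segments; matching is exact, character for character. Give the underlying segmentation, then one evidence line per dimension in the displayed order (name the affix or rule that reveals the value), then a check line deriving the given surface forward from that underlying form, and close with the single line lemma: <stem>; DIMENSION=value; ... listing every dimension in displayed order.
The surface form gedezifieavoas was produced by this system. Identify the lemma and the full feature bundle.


underlying: ge-dezfiea-vo-a-s
SUR=ta - signalled by the affix -vo
RANK=ol - signalled by the affix ge-
CLASS=ak - signalled by the affix -a
NUM=lu - signalled by the affix -s
check: gedezfieavoas -> gedezfieavoas -> gedezifieavoas
lemma: dezfiea; SUR=ta; RANK=ol; CLASS=ak; NUM=lu


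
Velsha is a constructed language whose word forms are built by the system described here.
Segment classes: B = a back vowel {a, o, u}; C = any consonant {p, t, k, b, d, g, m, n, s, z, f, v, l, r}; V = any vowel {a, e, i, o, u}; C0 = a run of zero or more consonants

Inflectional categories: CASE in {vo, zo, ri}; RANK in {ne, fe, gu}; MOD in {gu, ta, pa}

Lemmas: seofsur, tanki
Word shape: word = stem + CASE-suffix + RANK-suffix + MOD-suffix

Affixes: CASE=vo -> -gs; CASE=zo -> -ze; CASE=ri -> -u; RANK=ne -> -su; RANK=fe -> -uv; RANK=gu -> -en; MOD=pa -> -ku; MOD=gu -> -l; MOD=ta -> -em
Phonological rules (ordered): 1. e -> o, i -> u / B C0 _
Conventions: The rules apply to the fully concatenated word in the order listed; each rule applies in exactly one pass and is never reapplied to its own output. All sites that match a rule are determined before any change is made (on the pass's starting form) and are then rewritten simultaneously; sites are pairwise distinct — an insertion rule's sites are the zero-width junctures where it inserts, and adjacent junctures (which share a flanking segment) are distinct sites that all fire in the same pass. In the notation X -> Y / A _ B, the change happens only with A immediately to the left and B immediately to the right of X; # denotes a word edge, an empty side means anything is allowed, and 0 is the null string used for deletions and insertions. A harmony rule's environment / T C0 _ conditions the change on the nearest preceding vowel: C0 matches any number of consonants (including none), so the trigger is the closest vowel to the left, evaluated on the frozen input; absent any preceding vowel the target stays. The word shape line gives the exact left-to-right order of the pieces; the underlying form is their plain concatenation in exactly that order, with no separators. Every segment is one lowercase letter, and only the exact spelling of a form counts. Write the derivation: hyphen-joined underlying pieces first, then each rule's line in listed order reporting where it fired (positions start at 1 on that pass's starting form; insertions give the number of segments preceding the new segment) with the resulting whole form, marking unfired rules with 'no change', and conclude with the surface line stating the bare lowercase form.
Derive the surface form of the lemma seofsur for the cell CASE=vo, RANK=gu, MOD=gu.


underlying: seofsur-gs-en-l
1. e -> o, i -> u / B C0 _: fires at position(s) 10: seofsurgsonl
surface: seofsurgsonl
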